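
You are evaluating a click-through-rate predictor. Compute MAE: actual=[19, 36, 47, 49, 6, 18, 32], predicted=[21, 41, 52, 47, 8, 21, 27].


Absolute errors: |19-21|=2, |36-41|=5, |47-52|=5, |49-47|=2, |6-8|=2, |18-21|=3, |32-27|=5
Sum = 24
MAE = 24/7 = 24/7

24/7


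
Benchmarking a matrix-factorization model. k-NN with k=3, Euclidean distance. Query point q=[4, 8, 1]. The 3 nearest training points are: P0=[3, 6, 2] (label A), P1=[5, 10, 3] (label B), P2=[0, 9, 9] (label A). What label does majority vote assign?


d(q,P0) = 2.4495  (label A)
d(q,P1) = 3.0  (label B)
d(q,P2) = 9.0  (label A)
Votes: A=2, B=1
Majority → A

A


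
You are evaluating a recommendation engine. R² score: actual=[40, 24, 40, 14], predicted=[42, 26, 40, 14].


ȳ = 29.5
SS_res = Σ(y-ŷ)² = 8
SS_tot = Σ(y-ȳ)² = 491
R² = 1 - SS_res/SS_tot = 1 - 0.0163 = 0.9837

0.9837


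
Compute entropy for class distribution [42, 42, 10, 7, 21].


Probabilities: [42/122, 42/122, 10/122, 7/122, 21/122] ≈ [0.3443, 0.3443, 0.082, 0.0574, 0.1721]
H = -((42/122)·log₂(42/122) + (42/122)·log₂(42/122) + (10/122)·log₂(10/122) + (7/122)·log₂(7/122) + (21/122)·log₂(21/122))
  = 2.0286 bits

2.0286 bits


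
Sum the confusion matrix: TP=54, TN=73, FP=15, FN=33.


Total = TP + TN + FP + FN
= 54 + 73 + 15 + 33
= 175
(Predicted positive: 69, predicted negative: 106)

175


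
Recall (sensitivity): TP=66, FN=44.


Recall = TP/(TP+FN)
= 66/(66+44)
= 66/110 = 60.0%

60.0%


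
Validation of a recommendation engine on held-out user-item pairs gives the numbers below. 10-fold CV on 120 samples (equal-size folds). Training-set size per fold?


Fold size = 120/10 = 12
Training per fold = 120 - 12 = 108

108


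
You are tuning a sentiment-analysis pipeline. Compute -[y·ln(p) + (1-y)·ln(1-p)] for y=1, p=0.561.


BCE = -[y·ln(p) + (1-y)·ln(1-p)]
= -1·ln(0.561) - 0
= -ln(0.561) = 0.578

0.578


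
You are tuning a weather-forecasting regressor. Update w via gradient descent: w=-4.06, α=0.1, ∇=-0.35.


w_new = w - α·∇
= -4.06 - 0.1·-0.35
= -4.06 + 0.035
= -4.025

-4.025


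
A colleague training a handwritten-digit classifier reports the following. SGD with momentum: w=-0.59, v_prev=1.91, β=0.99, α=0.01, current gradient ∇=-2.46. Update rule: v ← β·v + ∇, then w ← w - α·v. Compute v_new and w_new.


v_new = 0.99·1.91 - 2.46 = 1.8909 - 2.46 = -0.5691
w_new = -0.59 - 0.01·-0.5691 = -0.59 + 0.005691 = -0.584309

v_new=-0.5691, w_new=-0.584309


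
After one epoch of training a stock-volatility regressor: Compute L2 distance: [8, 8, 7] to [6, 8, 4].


d = √((8-6)² + (8-8)² + (7-4)²)
  = √(4 + 0 + 9)
  = √13 = 3.6056

3.6056


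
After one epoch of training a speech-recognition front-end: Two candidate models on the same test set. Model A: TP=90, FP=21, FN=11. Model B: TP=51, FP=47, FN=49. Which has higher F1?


Model A: P=90/111=0.8108, R=90/101=0.8911, F1=2PR/(P+R)=2TP/(2TP+FP+FN)=180/212=0.8491
Model B: P=51/98=0.5204, R=51/100=0.51, F1=2PR/(P+R)=2TP/(2TP+FP+FN)=102/198=0.5152
0.8491 > 0.5152 → Model A

Model A


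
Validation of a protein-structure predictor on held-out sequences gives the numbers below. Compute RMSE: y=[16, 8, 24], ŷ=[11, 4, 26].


MSE = 45/3 = 15
RMSE = √(45/3) = 3.873

3.873


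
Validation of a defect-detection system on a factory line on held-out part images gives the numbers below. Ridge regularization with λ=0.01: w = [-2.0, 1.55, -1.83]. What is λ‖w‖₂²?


‖w‖₂² = (-2.0)² + (1.55)² + (-1.83)²
     = 4 + 2.4025 + 3.3489
     = 9.7514
λ·‖w‖₂² = 0.01·9.7514 = 0.097514

0.097514


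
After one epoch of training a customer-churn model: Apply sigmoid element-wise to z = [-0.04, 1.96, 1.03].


σ(-0.04) = 1/(1+e^0.04) = 0.49
σ(1.96) = 1/(1+e^-1.96) = 0.8765
σ(1.03) = 1/(1+e^-1.03) = 0.7369
result = [0.49, 0.8765, 0.7369]

[0.49, 0.8765, 0.7369]


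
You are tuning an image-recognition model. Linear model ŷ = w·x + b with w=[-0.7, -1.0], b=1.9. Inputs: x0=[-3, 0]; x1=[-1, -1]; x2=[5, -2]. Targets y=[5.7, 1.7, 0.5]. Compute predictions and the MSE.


ŷ0 = (-0.7)·(-3) + (-1.0)·(0) + 1.9 = 4.0
ŷ1 = (-0.7)·(-1) + (-1.0)·(-1) + 1.9 = 3.6
ŷ2 = (-0.7)·(5) + (-1.0)·(-2) + 1.9 = 0.4
errors² = [2.89, 3.61, 0.01]
MSE = 6.5100/3 = 2.17

2.17


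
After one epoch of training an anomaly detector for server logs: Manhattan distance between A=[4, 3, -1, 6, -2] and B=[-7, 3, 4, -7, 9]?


d = |4+ 7| + |3-3| + |-1-4| + |6+ 7| + |-2-9|
  = 11 + 0 + 5 + 13 + 11
  = 40

40


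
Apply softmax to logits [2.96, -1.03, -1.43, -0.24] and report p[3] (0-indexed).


Exponentials: e^2.96=19.298, e^-1.03=0.357, e^-1.43=0.2393, e^-0.24=0.7866
Sum = 20.6809
Softmax = [0.9331, 0.0173, 0.0116, 0.038]
p[3] = 0.7866/20.6809 = 0.038

0.038


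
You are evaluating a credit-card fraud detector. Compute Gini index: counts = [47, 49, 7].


Probabilities: [47/103, 49/103, 7/103] ≈ [0.4563, 0.4757, 0.068]
Σpᵢ² = (2209 + 2401 + 49)/103² = 4659/10609
Gini = 1 - Σpᵢ² = 1 - 4659/10609 = 0.5608

0.5608


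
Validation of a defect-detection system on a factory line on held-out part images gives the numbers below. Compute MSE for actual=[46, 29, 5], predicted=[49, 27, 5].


Squared errors: (46-49)²=9, (29-27)²=4, (5-5)²=0
Sum = 13
MSE = 13/3 = 13/3

13/3


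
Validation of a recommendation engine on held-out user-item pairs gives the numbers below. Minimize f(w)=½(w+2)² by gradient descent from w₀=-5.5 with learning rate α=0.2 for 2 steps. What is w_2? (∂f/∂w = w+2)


step 1: grad = -5.5+2 = -3.5; w = -5.5 - 0.2·(-3.5) = -4.8
step 2: grad = -4.8+2 = -2.8; w = -4.8 - 0.2·(-2.8) = -4.24

-4.24


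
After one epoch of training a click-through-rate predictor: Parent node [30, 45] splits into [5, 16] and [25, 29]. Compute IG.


Parent = [30, 45], H_parent = 0.971
H_left = 0.7919 (n=21), H_right = 0.996 (n=54)
H_children = (21/75)·0.7919 + (54/75)·0.996 = 0.9389
IG = 0.971 - 0.9389 = 0.0321

0.0321


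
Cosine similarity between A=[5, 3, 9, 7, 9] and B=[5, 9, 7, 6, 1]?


A·B = 5·5 + 3·9 + 9·7 + 7·6 + 9·1 = 166
‖A‖ = √245 = 15.6525, ‖B‖ = √192 = 13.8564
cos = 166/(√245·√192) = 166/√47040 = 0.7654

0.7654


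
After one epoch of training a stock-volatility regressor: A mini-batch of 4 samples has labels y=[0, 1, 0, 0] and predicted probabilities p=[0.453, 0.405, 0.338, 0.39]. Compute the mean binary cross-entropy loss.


L[0] = -ln(1-0.453) = -ln(0.547) = 0.6033
L[1] = -ln(0.405) = 0.9039
L[2] = -ln(1-0.338) = -ln(0.662) = 0.4125
L[3] = -ln(1-0.39) = -ln(0.61) = 0.4943
mean = (0.6033 + 0.9039 + 0.4125 + 0.4943)/4 = 0.6035

0.6035


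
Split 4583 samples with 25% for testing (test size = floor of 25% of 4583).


Test = ⌊4583·25/100⌋ = 1145
Train = 4583 - 1145 = 3438

Train: 3438, Test: 1145


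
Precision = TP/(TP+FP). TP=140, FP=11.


Precision = TP/(TP+FP)
= 140/(140+11)
= 140/151 = 92.72%

92.72%


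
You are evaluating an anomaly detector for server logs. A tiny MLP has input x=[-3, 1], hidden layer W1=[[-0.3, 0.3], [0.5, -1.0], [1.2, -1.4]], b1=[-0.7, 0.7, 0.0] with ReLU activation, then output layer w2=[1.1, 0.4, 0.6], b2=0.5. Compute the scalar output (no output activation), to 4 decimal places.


z1[0] = (-0.3)·(-3) + (0.3)·(1) - 0.7 = 0.5
z1[1] = (0.5)·(-3) + (-1.0)·(1) + 0.7 = -1.8
z1[2] = (1.2)·(-3) + (-1.4)·(1) + 0.0 = -5.0
h = ReLU(z1) = [0.5, 0.0, 0.0]
output = (1.1)·(0.5) + (0.4)·(0.0) + (0.6)·(0.0) + 0.5 = 1.05

1.05


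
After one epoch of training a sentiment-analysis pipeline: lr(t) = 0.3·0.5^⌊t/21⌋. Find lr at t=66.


n_drops = ⌊66/21⌋ = 3
lr = 0.3·0.5^3 = 0.3·0.125 = 0.0375

0.0375


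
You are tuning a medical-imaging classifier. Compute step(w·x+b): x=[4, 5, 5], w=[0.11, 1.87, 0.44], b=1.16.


z = (4)·(0.11) + (5)·(1.87) + (5)·(0.44) + 1.16
  = 13.15
step(z) = 1 (z≥0)

1


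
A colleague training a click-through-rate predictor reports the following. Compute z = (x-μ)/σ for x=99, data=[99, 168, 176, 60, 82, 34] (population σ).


μ = 103.1667, σ = 52.6321
z = (99 - 103.1667)/52.6321 = -0.0792

-0.0792


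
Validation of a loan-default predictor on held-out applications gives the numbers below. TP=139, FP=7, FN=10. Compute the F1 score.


Precision = 139/146 = 0.9521
Recall = 139/149 = 0.9329
F1 = 2·P·R/(P+R) = 2·TP/(2·TP+FP+FN) = 278/(278+7+10) = 278/295 = 0.9424

0.9424


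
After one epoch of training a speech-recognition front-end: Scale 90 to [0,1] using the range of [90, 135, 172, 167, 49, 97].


min=49, max=172
(90-49)/(172-49) = 41/123 = 0.3333

0.3333


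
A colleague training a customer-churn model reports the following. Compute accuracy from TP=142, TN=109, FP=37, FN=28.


Accuracy = (TP+TN)/(TP+TN+FP+FN)
= (142+109)/(316)
= 251/316 = 79.43%

79.43%


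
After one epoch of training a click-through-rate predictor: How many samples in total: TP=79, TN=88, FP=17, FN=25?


Total = TP + TN + FP + FN
= 79 + 88 + 17 + 25
= 209
(Predicted positive: 96, predicted negative: 113)

209


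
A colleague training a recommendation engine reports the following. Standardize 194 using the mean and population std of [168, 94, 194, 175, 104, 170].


μ = 150.8333, σ = 37.7113
z = (194 - 150.8333)/37.7113 = 1.1447

1.1447


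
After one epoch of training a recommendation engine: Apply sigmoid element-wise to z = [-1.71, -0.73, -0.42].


σ(-1.71) = 1/(1+e^1.71) = 0.1532
σ(-0.73) = 1/(1+e^0.73) = 0.3252
σ(-0.42) = 1/(1+e^0.42) = 0.3965
result = [0.1532, 0.3252, 0.3965]

[0.1532, 0.3252, 0.3965]


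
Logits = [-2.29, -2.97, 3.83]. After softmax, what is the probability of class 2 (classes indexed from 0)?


Exponentials: e^-2.29=0.1013, e^-2.97=0.0513, e^3.83=46.0625
Sum = 46.2151
Softmax = [0.0022, 0.0011, 0.9967]
p[2] = 46.0625/46.2151 = 0.9967

0.9967


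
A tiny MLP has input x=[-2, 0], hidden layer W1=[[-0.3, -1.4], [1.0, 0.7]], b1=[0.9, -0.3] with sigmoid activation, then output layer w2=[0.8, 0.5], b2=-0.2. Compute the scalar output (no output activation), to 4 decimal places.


z1[0] = (-0.3)·(-2) + (-1.4)·(0) + 0.9 = 1.5
z1[1] = (1.0)·(-2) + (0.7)·(0) - 0.3 = -2.3
h = sigmoid(z1) = [0.8176, 0.0911]
output = (0.8)·(0.8176) + (0.5)·(0.0911) - 0.2 = 0.4996

0.4996


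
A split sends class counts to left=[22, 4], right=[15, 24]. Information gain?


Parent = [37, 28], H_parent = 0.9861
H_left = 0.6194 (n=26), H_right = 0.9612 (n=39)
H_children = (26/65)·0.6194 + (39/65)·0.9612 = 0.8245
IG = 0.9861 - 0.8245 = 0.1616

0.1616


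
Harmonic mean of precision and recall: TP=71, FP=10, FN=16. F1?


Precision = 71/81 = 0.8765
Recall = 71/87 = 0.8161
F1 = 2·P·R/(P+R) = 2·TP/(2·TP+FP+FN) = 142/(142+10+16) = 142/168 = 0.8452

0.8452


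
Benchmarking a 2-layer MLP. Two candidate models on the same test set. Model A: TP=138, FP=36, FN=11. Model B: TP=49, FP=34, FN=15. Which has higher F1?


Model A: P=138/174=0.7931, R=138/149=0.9262, F1=2PR/(P+R)=2TP/(2TP+FP+FN)=276/323=0.8545
Model B: P=49/83=0.5904, R=49/64=0.7656, F1=2PR/(P+R)=2TP/(2TP+FP+FN)=98/147=0.6667
0.8545 > 0.6667 → Model A

Model A


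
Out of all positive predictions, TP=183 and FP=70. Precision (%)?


Precision = TP/(TP+FP)
= 183/(183+70)
= 183/253 = 72.33%

72.33%


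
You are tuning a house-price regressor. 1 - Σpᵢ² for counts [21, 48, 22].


Probabilities: [21/91, 48/91, 22/91] ≈ [0.2308, 0.5275, 0.2418]
Σpᵢ² = (441 + 2304 + 484)/91² = 3229/8281
Gini = 1 - Σpᵢ² = 1 - 3229/8281 = 0.6101

0.6101


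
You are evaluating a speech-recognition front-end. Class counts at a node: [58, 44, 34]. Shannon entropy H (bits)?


Probabilities: [58/136, 44/136, 34/136] ≈ [0.4265, 0.3235, 0.25]
H = -((58/136)·log₂(58/136) + (44/136)·log₂(44/136) + (34/136)·log₂(34/136))
  = 1.5511 bits

1.5511 bits


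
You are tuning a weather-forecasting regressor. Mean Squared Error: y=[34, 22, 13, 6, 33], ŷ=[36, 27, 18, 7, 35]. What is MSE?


Squared errors: (34-36)²=4, (22-27)²=25, (13-18)²=25, (6-7)²=1, (33-35)²=4
Sum = 59
MSE = 59/5 = 59/5

59/5


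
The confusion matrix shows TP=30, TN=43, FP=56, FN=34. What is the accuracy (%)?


Accuracy = (TP+TN)/(TP+TN+FP+FN)
= (30+43)/(163)
= 73/163 = 44.79%

44.79%


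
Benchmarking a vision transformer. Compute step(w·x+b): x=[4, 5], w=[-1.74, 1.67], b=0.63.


z = (4)·(-1.74) + (5)·(1.67) + 0.63
  = 2.02
step(z) = 1 (z≥0)

1


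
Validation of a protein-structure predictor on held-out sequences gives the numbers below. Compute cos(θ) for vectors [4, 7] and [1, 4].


A·B = 4·1 + 7·4 = 32
‖A‖ = √65 = 8.0623, ‖B‖ = √17 = 4.1231
cos = 32/(√65·√17) = 32/√1105 = 0.9627

0.9627


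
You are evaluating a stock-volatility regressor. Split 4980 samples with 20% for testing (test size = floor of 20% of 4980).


Test = ⌊4980·20/100⌋ = 996
Train = 4980 - 996 = 3984

Train: 3984, Test: 996


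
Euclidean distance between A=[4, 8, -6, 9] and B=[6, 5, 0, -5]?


d = √((4-6)² + (8-5)² + (-6-0)² + (9+ 5)²)
  = √(4 + 9 + 36 + 196)
  = √245 = 15.6525

15.6525


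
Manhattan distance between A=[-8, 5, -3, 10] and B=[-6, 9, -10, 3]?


d = |-8+ 6| + |5-9| + |-3+ 10| + |10-3|
  = 2 + 4 + 7 + 7
  = 20

20


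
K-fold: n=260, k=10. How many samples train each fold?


Fold size = 260/10 = 26
Training per fold = 260 - 26 = 234

234


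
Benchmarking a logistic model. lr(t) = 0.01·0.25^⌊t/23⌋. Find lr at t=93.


n_drops = ⌊93/23⌋ = 4
lr = 0.01·0.25^4 = 0.01·0.00390625 = 0.0000390625

0.0000390625


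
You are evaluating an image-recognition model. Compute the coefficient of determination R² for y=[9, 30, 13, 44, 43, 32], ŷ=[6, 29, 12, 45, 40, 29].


ȳ = 28.5
SS_res = Σ(y-ŷ)² = 30
SS_tot = Σ(y-ȳ)² = 1085.5
R² = 1 - SS_res/SS_tot = 1 - 0.0276 = 0.9724

0.9724


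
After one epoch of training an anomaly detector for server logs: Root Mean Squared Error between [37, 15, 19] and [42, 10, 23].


MSE = 66/3 = 22
RMSE = √(66/3) = 4.6904

4.6904


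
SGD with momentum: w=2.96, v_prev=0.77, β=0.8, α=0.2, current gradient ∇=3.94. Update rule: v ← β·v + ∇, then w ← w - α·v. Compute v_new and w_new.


v_new = 0.8·0.77 + 3.94 = 0.616 + 3.94 = 4.556
w_new = 2.96 - 0.2·4.556 = 2.96 - 0.9112 = 2.0488

v_new=4.556, w_new=2.0488


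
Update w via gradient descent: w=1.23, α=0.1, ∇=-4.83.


w_new = w - α·∇
= 1.23 - 0.1·-4.83
= 1.23 + 0.483
= 1.713

1.713


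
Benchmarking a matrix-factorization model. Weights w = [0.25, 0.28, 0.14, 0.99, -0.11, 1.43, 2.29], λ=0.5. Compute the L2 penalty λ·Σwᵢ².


‖w‖₂² = (0.25)² + (0.28)² + (0.14)² + (0.99)² + (-0.11)² + (1.43)² + (2.29)²
     = 0.0625 + 0.0784 + 0.0196 + 0.9801 + 0.0121 + 2.0449 + 5.2441
     = 8.4417
λ·‖w‖₂² = 0.5·8.4417 = 4.22085

4.22085


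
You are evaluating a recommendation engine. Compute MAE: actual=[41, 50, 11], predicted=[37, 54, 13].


Absolute errors: |41-37|=4, |50-54|=4, |11-13|=2
Sum = 10
MAE = 10/3 = 10/3

10/3


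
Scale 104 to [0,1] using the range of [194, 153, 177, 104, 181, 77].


min=77, max=194
(104-77)/(194-77) = 27/117 = 0.2308

0.2308


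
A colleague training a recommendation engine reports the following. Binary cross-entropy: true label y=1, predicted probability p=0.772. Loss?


BCE = -[y·ln(p) + (1-y)·ln(1-p)]
= -1·ln(0.772) - 0
= -ln(0.772) = 0.2588

0.2588


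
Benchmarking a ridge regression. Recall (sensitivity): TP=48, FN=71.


Recall = TP/(TP+FN)
= 48/(48+71)
= 48/119 = 40.34%

40.34%


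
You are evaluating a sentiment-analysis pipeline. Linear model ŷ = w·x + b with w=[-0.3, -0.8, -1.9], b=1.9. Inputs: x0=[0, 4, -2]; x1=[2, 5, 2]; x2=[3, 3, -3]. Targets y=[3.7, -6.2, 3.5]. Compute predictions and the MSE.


ŷ0 = (-0.3)·(0) + (-0.8)·(4) + (-1.9)·(-2) + 1.9 = 2.5
ŷ1 = (-0.3)·(2) + (-0.8)·(5) + (-1.9)·(2) + 1.9 = -6.5
ŷ2 = (-0.3)·(3) + (-0.8)·(3) + (-1.9)·(-3) + 1.9 = 4.3
errors² = [1.44, 0.09, 0.64]
MSE = 2.1700/3 = 0.7233

0.7233


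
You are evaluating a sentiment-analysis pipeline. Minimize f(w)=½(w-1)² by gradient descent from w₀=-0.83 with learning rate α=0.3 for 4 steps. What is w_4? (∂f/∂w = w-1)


step 1: grad = -0.83-1 = -1.83; w = -0.83 - 0.3·(-1.83) = -0.281
step 2: grad = -0.281-1 = -1.281; w = -0.281 - 0.3·(-1.281) = 0.1033
step 3: grad = 0.1033-1 = -0.8967; w = 0.1033 - 0.3·(-0.8967) = 0.37231
step 4: grad = 0.37231-1 = -0.62769; w = 0.37231 - 0.3·(-0.62769) = 0.560617

0.560617


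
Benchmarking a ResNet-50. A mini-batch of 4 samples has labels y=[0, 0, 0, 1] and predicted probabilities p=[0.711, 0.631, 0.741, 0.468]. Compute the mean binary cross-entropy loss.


L[0] = -ln(1-0.711) = -ln(0.289) = 1.2413
L[1] = -ln(1-0.631) = -ln(0.369) = 0.997
L[2] = -ln(1-0.741) = -ln(0.259) = 1.3509
L[3] = -ln(0.468) = 0.7593
mean = (1.2413 + 0.997 + 1.3509 + 0.7593)/4 = 1.0871

1.0871


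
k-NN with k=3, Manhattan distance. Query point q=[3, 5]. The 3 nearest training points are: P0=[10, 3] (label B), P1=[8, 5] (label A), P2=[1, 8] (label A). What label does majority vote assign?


d(q,P0) = 9  (label B)
d(q,P1) = 5  (label A)
d(q,P2) = 5  (label A)
Votes: A=2, B=1
Majority → A

A


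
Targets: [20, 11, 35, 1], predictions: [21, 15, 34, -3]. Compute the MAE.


Absolute errors: |20-21|=1, |11-15|=4, |35-34|=1, |1+ 3|=4
Sum = 10
MAE = 10/4 = 5/2

5/2


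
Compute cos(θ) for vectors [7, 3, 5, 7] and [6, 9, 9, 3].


A·B = 7·6 + 3·9 + 5·9 + 7·3 = 135
‖A‖ = √132 = 11.4891, ‖B‖ = √207 = 14.3875
cos = 135/(√132·√207) = 135/√27324 = 0.8167

0.8167


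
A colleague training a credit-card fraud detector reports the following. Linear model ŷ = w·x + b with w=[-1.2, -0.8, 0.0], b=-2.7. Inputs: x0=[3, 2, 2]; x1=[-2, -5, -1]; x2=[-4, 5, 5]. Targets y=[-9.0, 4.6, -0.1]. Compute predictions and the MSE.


ŷ0 = (-1.2)·(3) + (-0.8)·(2) + (0.0)·(2) - 2.7 = -7.9
ŷ1 = (-1.2)·(-2) + (-0.8)·(-5) + (0.0)·(-1) - 2.7 = 3.7
ŷ2 = (-1.2)·(-4) + (-0.8)·(5) + (0.0)·(5) - 2.7 = -1.9
errors² = [1.21, 0.81, 3.24]
MSE = 5.2600/3 = 1.7533

1.7533


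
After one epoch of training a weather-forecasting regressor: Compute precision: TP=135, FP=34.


Precision = TP/(TP+FP)
= 135/(135+34)
= 135/169 = 79.88%

79.88%


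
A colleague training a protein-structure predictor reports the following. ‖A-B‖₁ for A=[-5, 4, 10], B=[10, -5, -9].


d = |-5-10| + |4+ 5| + |10+ 9|
  = 15 + 9 + 19
  = 43

43


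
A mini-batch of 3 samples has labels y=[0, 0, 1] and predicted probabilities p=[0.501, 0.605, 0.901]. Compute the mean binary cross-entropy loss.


L[0] = -ln(1-0.501) = -ln(0.499) = 0.6951
L[1] = -ln(1-0.605) = -ln(0.395) = 0.9289
L[2] = -ln(0.901) = 0.1043
mean = (0.6951 + 0.9289 + 0.1043)/3 = 0.5761

0.5761


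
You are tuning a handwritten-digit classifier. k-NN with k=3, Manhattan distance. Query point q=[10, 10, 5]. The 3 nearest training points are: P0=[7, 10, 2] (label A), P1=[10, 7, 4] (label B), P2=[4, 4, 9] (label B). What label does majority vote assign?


d(q,P0) = 6  (label A)
d(q,P1) = 4  (label B)
d(q,P2) = 16  (label B)
Votes: A=1, B=2
Majority → B

B


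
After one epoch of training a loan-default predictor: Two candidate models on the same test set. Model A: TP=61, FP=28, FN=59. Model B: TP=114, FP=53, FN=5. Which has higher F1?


Model A: P=61/89=0.6854, R=61/120=0.5083, F1=2PR/(P+R)=2TP/(2TP+FP+FN)=122/209=0.5837
Model B: P=114/167=0.6826, R=114/119=0.958, F1=2PR/(P+R)=2TP/(2TP+FP+FN)=228/286=0.7972
0.5837 < 0.7972 → Model B

Model B


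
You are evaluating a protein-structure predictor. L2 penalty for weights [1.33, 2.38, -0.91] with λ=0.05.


‖w‖₂² = (1.33)² + (2.38)² + (-0.91)²
     = 1.7689 + 5.6644 + 0.8281
     = 8.2614
λ·‖w‖₂² = 0.05·8.2614 = 0.41307

0.41307


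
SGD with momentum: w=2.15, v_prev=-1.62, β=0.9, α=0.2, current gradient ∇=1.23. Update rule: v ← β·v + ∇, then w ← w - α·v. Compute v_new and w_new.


v_new = 0.9·-1.62 + 1.23 = -1.458 + 1.23 = -0.228
w_new = 2.15 - 0.2·-0.228 = 2.15 + 0.0456 = 2.1956

v_new=-0.228, w_new=2.1956


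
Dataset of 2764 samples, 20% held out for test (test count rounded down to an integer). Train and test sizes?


Test = ⌊2764·20/100⌋ = 552
Train = 2764 - 552 = 2212

Train: 2212, Test: 552


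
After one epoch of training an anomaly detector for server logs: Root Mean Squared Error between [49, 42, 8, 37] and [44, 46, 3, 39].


MSE = 70/4 = 17.5
RMSE = √(70/4) = 4.1833

4.1833


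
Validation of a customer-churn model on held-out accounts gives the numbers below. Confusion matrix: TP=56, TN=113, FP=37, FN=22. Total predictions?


Total = TP + TN + FP + FN
= 56 + 113 + 37 + 22
= 228
(Predicted positive: 93, predicted negative: 135)

228


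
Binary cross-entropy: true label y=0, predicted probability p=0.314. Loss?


BCE = -[y·ln(p) + (1-y)·ln(1-p)]
= -0 - 1·ln(1-0.314)
= -ln(0.686) = 0.3769

0.3769


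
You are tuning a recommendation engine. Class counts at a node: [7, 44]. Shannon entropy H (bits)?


Probabilities: [7/51, 44/51] ≈ [0.1373, 0.8627]
H = -((7/51)·log₂(7/51) + (44/51)·log₂(44/51))
  = 0.577 bits

0.577 bits


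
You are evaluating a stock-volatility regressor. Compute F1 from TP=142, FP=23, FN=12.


Precision = 142/165 = 0.8606
Recall = 142/154 = 0.9221
F1 = 2·P·R/(P+R) = 2·TP/(2·TP+FP+FN) = 284/(284+23+12) = 284/319 = 0.8903

0.8903


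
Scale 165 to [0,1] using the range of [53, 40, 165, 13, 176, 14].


min=13, max=176
(165-13)/(176-13) = 152/163 = 0.9325

0.9325


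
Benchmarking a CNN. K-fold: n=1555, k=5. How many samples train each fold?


Fold size = 1555/5 = 311
Training per fold = 1555 - 311 = 1244

1244


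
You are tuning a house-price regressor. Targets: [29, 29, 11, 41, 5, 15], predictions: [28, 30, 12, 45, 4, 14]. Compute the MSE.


Squared errors: (29-28)²=1, (29-30)²=1, (11-12)²=1, (41-45)²=16, (5-4)²=1, (15-14)²=1
Sum = 21
MSE = 21/6 = 7/2

7/2


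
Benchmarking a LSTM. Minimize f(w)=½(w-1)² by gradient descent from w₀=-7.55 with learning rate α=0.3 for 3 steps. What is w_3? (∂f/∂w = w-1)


step 1: grad = -7.55-1 = -8.55; w = -7.55 - 0.3·(-8.55) = -4.985
step 2: grad = -4.985-1 = -5.985; w = -4.985 - 0.3·(-5.985) = -3.1895
step 3: grad = -3.1895-1 = -4.1895; w = -3.1895 - 0.3·(-4.1895) = -1.93265

-1.93265


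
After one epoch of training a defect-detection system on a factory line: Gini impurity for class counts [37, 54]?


Probabilities: [37/91, 54/91] ≈ [0.4066, 0.5934]
Σpᵢ² = (1369 + 2916)/91² = 4285/8281
Gini = 1 - Σpᵢ² = 1 - 4285/8281 = 0.4826

0.4826


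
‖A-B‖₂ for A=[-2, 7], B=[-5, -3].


d = √((-2+ 5)² + (7+ 3)²)
  = √(9 + 100)
  = √109 = 10.4403

10.4403


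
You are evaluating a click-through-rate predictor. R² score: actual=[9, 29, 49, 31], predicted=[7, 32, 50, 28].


ȳ = 29.5
SS_res = Σ(y-ŷ)² = 23
SS_tot = Σ(y-ȳ)² = 803
R² = 1 - SS_res/SS_tot = 1 - 0.0286 = 0.9714

0.9714


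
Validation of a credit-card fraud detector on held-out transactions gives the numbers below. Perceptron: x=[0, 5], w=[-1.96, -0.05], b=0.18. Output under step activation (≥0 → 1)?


z = (0)·(-1.96) + (5)·(-0.05) + 0.18
  = -0.07
step(z) = 0 (z<0)

0


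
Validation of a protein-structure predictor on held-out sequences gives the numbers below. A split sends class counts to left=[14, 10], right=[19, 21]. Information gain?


Parent = [33, 31], H_parent = 0.9993
H_left = 0.9799 (n=24), H_right = 0.9982 (n=40)
H_children = (24/64)·0.9799 + (40/64)·0.9982 = 0.9913
IG = 0.9993 - 0.9913 = 0.008

0.008


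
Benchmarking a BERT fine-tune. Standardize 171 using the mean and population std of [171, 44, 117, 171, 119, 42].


μ = 110.6667, σ = 52.5188
z = (171 - 110.6667)/52.5188 = 1.1488

1.1488


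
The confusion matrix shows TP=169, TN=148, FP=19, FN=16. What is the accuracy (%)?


Accuracy = (TP+TN)/(TP+TN+FP+FN)
= (169+148)/(352)
= 317/352 = 90.06%

90.06%


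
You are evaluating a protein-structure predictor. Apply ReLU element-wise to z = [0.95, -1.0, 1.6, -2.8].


ReLU(0.95) = max(0, 0.95) = 0.95
ReLU(-1.0) = max(0, -1.0) = 0.0
ReLU(1.6) = max(0, 1.6) = 1.6
ReLU(-2.8) = max(0, -2.8) = 0.0
result = [0.95, 0.0, 1.6, 0.0]

[0.95, 0.0, 1.6, 0.0]


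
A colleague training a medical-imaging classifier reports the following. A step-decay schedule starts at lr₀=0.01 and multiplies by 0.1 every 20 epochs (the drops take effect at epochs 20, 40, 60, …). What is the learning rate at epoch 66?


n_drops = ⌊66/20⌋ = 3
lr = 0.01·0.1^3 = 0.01·0.001 = 0.00001

0.00001


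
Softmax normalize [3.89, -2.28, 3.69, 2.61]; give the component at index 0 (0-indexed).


Exponentials: e^3.89=48.9109, e^-2.28=0.1023, e^3.69=40.0448, e^2.61=13.5991
Sum = 102.6571
Softmax = [0.4764, 0.001, 0.3901, 0.1325]
p[0] = 48.9109/102.6571 = 0.4764

0.4764


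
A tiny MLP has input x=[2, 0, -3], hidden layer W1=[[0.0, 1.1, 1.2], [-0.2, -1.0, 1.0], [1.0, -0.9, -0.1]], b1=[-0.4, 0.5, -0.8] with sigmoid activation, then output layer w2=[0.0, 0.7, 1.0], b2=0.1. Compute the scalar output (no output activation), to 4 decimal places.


z1[0] = (0.0)·(2) + (1.1)·(0) + (1.2)·(-3) - 0.4 = -4.0
z1[1] = (-0.2)·(2) + (-1.0)·(0) + (1.0)·(-3) + 0.5 = -2.9
z1[2] = (1.0)·(2) + (-0.9)·(0) + (-0.1)·(-3) - 0.8 = 1.5
h = sigmoid(z1) = [0.018, 0.0522, 0.8176]
output = (0.0)·(0.018) + (0.7)·(0.0522) + (1.0)·(0.8176) + 0.1 = 0.9541

0.9541


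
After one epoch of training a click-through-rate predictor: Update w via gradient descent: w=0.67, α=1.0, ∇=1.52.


w_new = w - α·∇
= 0.67 - 1.0·1.52
= 0.67 - 1.52
= -0.85

-0.85


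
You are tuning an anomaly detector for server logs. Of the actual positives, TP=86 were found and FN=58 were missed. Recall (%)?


Recall = TP/(TP+FN)
= 86/(86+58)
= 86/144 = 59.72%

59.72%


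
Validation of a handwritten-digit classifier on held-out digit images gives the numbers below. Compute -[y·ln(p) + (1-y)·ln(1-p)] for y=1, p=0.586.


BCE = -[y·ln(p) + (1-y)·ln(1-p)]
= -1·ln(0.586) - 0
= -ln(0.586) = 0.5344

0.5344


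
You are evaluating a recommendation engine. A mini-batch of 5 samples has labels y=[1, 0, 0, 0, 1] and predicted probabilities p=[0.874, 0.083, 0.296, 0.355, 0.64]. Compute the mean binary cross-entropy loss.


L[0] = -ln(0.874) = 0.1347
L[1] = -ln(1-0.083) = -ln(0.917) = 0.0866
L[2] = -ln(1-0.296) = -ln(0.704) = 0.351
L[3] = -ln(1-0.355) = -ln(0.645) = 0.4385
L[4] = -ln(0.64) = 0.4463
mean = (0.1347 + 0.0866 + 0.351 + 0.4385 + 0.4463)/5 = 0.2914

0.2914


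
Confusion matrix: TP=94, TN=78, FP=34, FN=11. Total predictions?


Total = TP + TN + FP + FN
= 94 + 78 + 34 + 11
= 217
(Predicted positive: 128, predicted negative: 89)

217


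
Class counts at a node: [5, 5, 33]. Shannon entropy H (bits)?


Probabilities: [5/43, 5/43, 33/43] ≈ [0.1163, 0.1163, 0.7674]
H = -((5/43)·log₂(5/43) + (5/43)·log₂(5/43) + (33/43)·log₂(33/43))
  = 1.015 bits

1.015 bits


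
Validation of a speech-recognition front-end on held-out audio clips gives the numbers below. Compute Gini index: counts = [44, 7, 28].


Probabilities: [44/79, 7/79, 28/79] ≈ [0.557, 0.0886, 0.3544]
Σpᵢ² = (1936 + 49 + 784)/79² = 2769/6241
Gini = 1 - Σpᵢ² = 1 - 2769/6241 = 0.5563

0.5563


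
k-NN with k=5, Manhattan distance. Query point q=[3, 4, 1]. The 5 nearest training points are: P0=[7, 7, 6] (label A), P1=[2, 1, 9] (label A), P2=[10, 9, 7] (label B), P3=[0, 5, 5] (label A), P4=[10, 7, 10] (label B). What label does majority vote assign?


d(q,P0) = 12  (label A)
d(q,P1) = 12  (label A)
d(q,P2) = 18  (label B)
d(q,P3) = 8  (label A)
d(q,P4) = 19  (label B)
Votes: A=3, B=2
Majority → A

A


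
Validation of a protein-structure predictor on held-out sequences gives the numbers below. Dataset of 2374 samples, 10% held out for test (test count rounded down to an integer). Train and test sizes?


Test = ⌊2374·10/100⌋ = 237
Train = 2374 - 237 = 2137

Train: 2137, Test: 237


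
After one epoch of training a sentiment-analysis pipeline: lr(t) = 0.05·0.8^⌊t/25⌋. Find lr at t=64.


n_drops = ⌊64/25⌋ = 2
lr = 0.05·0.8^2 = 0.05·0.64 = 0.032

0.032


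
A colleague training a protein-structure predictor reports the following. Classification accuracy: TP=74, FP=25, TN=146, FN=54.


Accuracy = (TP+TN)/(TP+TN+FP+FN)
= (74+146)/(299)
= 220/299 = 73.58%

73.58%


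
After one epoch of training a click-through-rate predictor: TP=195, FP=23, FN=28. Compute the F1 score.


Precision = 195/218 = 0.8945
Recall = 195/223 = 0.8744
F1 = 2·P·R/(P+R) = 2·TP/(2·TP+FP+FN) = 390/(390+23+28) = 390/441 = 0.8844

0.8844


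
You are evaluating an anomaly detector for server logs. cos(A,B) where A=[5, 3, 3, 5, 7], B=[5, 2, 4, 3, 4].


A·B = 5·5 + 3·2 + 3·4 + 5·3 + 7·4 = 86
‖A‖ = √117 = 10.8167, ‖B‖ = √70 = 8.3666
cos = 86/(√117·√70) = 86/√8190 = 0.9503

0.9503


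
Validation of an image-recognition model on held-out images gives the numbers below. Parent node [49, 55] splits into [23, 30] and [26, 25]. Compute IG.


Parent = [49, 55], H_parent = 0.9976
H_left = 0.9874 (n=53), H_right = 0.9997 (n=51)
H_children = (53/104)·0.9874 + (51/104)·0.9997 = 0.9934
IG = 0.9976 - 0.9934 = 0.0042

0.0042


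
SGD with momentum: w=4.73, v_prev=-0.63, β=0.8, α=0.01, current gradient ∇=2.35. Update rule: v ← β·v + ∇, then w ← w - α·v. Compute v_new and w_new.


v_new = 0.8·-0.63 + 2.35 = -0.504 + 2.35 = 1.846
w_new = 4.73 - 0.01·1.846 = 4.73 - 0.01846 = 4.71154

v_new=1.846, w_new=4.71154


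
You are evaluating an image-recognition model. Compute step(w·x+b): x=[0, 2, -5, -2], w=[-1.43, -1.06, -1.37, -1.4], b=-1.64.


z = (0)·(-1.43) + (2)·(-1.06) + (-5)·(-1.37) + (-2)·(-1.4) - 1.64
  = 5.89
step(z) = 1 (z≥0)

1


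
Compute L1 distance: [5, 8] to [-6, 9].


d = |5+ 6| + |8-9|
  = 11 + 1
  = 12

12


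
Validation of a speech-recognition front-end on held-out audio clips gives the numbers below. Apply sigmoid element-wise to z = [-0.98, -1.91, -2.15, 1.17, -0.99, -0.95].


σ(-0.98) = 1/(1+e^0.98) = 0.2729
σ(-1.91) = 1/(1+e^1.91) = 0.129
σ(-2.15) = 1/(1+e^2.15) = 0.1043
σ(1.17) = 1/(1+e^-1.17) = 0.7631
σ(-0.99) = 1/(1+e^0.99) = 0.2709
σ(-0.95) = 1/(1+e^0.95) = 0.2789
result = [0.2729, 0.129, 0.1043, 0.7631, 0.2709, 0.2789]

[0.2729, 0.129, 0.1043, 0.7631, 0.2709, 0.2789]


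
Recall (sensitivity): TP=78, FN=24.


Recall = TP/(TP+FN)
= 78/(78+24)
= 78/102 = 76.47%

76.47%


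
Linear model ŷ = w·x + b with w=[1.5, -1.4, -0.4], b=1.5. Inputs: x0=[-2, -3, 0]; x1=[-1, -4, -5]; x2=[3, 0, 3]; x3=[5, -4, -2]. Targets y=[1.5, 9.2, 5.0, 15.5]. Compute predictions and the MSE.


ŷ0 = (1.5)·(-2) + (-1.4)·(-3) + (-0.4)·(0) + 1.5 = 2.7
ŷ1 = (1.5)·(-1) + (-1.4)·(-4) + (-0.4)·(-5) + 1.5 = 7.6
ŷ2 = (1.5)·(3) + (-1.4)·(0) + (-0.4)·(3) + 1.5 = 4.8
ŷ3 = (1.5)·(5) + (-1.4)·(-4) + (-0.4)·(-2) + 1.5 = 15.4
errors² = [1.44, 2.56, 0.04, 0.01]
MSE = 4.0500/4 = 1.0125

1.0125


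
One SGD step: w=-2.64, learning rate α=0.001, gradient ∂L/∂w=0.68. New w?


w_new = w - α·∇
= -2.64 - 0.001·0.68
= -2.64 - 0.00068
= -2.64068

-2.64068


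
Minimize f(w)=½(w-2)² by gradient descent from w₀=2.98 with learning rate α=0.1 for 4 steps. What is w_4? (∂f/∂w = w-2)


step 1: grad = 2.98-2 = 0.98; w = 2.98 - 0.1·(0.98) = 2.882
step 2: grad = 2.882-2 = 0.882; w = 2.882 - 0.1·(0.882) = 2.7938
step 3: grad = 2.7938-2 = 0.7938; w = 2.7938 - 0.1·(0.7938) = 2.71442
step 4: grad = 2.71442-2 = 0.71442; w = 2.71442 - 0.1·(0.71442) = 2.642978

2.642978


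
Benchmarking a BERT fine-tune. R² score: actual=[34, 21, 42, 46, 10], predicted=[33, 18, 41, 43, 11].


ȳ = 30.6
SS_res = Σ(y-ŷ)² = 21
SS_tot = Σ(y-ȳ)² = 895.2
R² = 1 - SS_res/SS_tot = 1 - 0.0235 = 0.9765

0.9765


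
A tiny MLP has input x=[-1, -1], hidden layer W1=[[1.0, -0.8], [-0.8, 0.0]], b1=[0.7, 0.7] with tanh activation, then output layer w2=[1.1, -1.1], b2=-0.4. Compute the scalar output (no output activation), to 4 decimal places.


z1[0] = (1.0)·(-1) + (-0.8)·(-1) + 0.7 = 0.5
z1[1] = (-0.8)·(-1) + (0.0)·(-1) + 0.7 = 1.5
h = tanh(z1) = [0.4621, 0.9051]
output = (1.1)·(0.4621) + (-1.1)·(0.9051) - 0.4 = -0.8873

-0.8873


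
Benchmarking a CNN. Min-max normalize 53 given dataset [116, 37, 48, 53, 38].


min=37, max=116
(53-37)/(116-37) = 16/79 = 0.2025

0.2025


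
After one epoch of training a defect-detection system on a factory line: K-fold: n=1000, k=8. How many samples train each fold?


Fold size = 1000/8 = 125
Training per fold = 1000 - 125 = 875

875


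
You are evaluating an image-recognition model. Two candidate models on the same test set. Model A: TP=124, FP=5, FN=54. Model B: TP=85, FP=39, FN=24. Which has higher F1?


Model A: P=124/129=0.9612, R=124/178=0.6966, F1=2PR/(P+R)=2TP/(2TP+FP+FN)=248/307=0.8078
Model B: P=85/124=0.6855, R=85/109=0.7798, F1=2PR/(P+R)=2TP/(2TP+FP+FN)=170/233=0.7296
0.8078 > 0.7296 → Model A

Model A


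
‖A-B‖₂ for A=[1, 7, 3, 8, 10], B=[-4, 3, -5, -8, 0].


d = √((1+ 4)² + (7-3)² + (3+ 5)² + (8+ 8)² + (10-0)²)
  = √(25 + 16 + 64 + 256 + 100)
  = √461 = 21.4709

21.4709


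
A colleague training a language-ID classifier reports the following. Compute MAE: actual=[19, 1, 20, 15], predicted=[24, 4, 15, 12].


Absolute errors: |19-24|=5, |1-4|=3, |20-15|=5, |15-12|=3
Sum = 16
MAE = 16/4 = 4

4


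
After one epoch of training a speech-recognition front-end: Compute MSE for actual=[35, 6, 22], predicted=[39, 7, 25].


Squared errors: (35-39)²=16, (6-7)²=1, (22-25)²=9
Sum = 26
MSE = 26/3 = 26/3

26/3


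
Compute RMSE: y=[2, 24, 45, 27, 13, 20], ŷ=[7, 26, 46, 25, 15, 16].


MSE = 54/6 = 9
RMSE = √(54/6) = 3.0

3.0


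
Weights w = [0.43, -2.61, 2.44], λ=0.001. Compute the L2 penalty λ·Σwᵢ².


‖w‖₂² = (0.43)² + (-2.61)² + (2.44)²
     = 0.1849 + 6.8121 + 5.9536
     = 12.9506
λ·‖w‖₂² = 0.001·12.9506 = 0.012951

0.012951


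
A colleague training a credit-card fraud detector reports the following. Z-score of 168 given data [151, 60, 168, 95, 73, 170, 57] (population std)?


μ = 110.5714, σ = 47.1255
z = (168 - 110.5714)/47.1255 = 1.2186

1.2186


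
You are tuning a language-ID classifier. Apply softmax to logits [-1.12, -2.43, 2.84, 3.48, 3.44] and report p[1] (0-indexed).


Exponentials: e^-1.12=0.3263, e^-2.43=0.088, e^2.84=17.1158, e^3.48=32.4597, e^3.44=31.187
Sum = 81.1768
Softmax = [0.004, 0.0011, 0.2108, 0.3999, 0.3842]
p[1] = 0.088/81.1768 = 0.0011

0.0011


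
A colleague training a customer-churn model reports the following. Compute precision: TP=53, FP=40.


Precision = TP/(TP+FP)
= 53/(53+40)
= 53/93 = 56.99%

56.99%


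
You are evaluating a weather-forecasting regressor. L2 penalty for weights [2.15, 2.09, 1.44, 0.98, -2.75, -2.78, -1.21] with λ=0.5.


‖w‖₂² = (2.15)² + (2.09)² + (1.44)² + (0.98)² + (-2.75)² + (-2.78)² + (-1.21)²
     = 4.6225 + 4.3681 + 2.0736 + 0.9604 + 7.5625 + 7.7284 + 1.4641
     = 28.7796
λ·‖w‖₂² = 0.5·28.7796 = 14.3898

14.3898


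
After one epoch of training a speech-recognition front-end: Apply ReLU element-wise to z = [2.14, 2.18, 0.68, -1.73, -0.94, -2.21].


ReLU(2.14) = max(0, 2.14) = 2.14
ReLU(2.18) = max(0, 2.18) = 2.18
ReLU(0.68) = max(0, 0.68) = 0.68
ReLU(-1.73) = max(0, -1.73) = 0.0
ReLU(-0.94) = max(0, -0.94) = 0.0
ReLU(-2.21) = max(0, -2.21) = 0.0
result = [2.14, 2.18, 0.68, 0.0, 0.0, 0.0]

[2.14, 2.18, 0.68, 0.0, 0.0, 0.0]


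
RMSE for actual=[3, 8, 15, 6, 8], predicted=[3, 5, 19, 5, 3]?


MSE = 51/5 = 10.2
RMSE = √(51/5) = 3.1937

3.1937


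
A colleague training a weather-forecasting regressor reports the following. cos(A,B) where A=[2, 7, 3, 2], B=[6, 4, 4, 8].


A·B = 2·6 + 7·4 + 3·4 + 2·8 = 68
‖A‖ = √66 = 8.124, ‖B‖ = √132 = 11.4891
cos = 68/(√66·√132) = 68/√8712 = 0.7285

0.7285


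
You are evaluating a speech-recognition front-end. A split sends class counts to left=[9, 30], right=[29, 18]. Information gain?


Parent = [38, 48], H_parent = 0.9902
H_left = 0.7793 (n=39), H_right = 0.9601 (n=47)
H_children = (39/86)·0.7793 + (47/86)·0.9601 = 0.8781
IG = 0.9902 - 0.8781 = 0.1121

0.1121


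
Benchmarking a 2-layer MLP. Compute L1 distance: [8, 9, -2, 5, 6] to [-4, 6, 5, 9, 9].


d = |8+ 4| + |9-6| + |-2-5| + |5-9| + |6-9|
  = 12 + 3 + 7 + 4 + 3
  = 29

29


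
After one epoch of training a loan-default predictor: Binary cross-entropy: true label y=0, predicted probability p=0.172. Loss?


BCE = -[y·ln(p) + (1-y)·ln(1-p)]
= -0 - 1·ln(1-0.172)
= -ln(0.828) = 0.1887

0.1887


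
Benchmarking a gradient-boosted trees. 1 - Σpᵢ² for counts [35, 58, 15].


Probabilities: [35/108, 58/108, 15/108] ≈ [0.3241, 0.537, 0.1389]
Σpᵢ² = (1225 + 3364 + 225)/108² = 4814/11664
Gini = 1 - Σpᵢ² = 1 - 4814/11664 = 0.5873

0.5873


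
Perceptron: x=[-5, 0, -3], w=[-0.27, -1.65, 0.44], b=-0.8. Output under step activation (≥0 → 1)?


z = (-5)·(-0.27) + (0)·(-1.65) + (-3)·(0.44) - 0.8
  = -0.77
step(z) = 0 (z<0)

0


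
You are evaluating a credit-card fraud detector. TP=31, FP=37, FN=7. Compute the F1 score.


Precision = 31/68 = 0.4559
Recall = 31/38 = 0.8158
F1 = 2·P·R/(P+R) = 2·TP/(2·TP+FP+FN) = 62/(62+37+7) = 62/106 = 0.5849

0.5849


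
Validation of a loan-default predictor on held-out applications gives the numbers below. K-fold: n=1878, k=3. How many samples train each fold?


Fold size = 1878/3 = 626
Training per fold = 1878 - 626 = 1252

1252


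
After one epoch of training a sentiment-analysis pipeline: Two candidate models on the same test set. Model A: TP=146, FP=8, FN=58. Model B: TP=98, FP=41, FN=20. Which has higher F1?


Model A: P=146/154=0.9481, R=146/204=0.7157, F1=2PR/(P+R)=2TP/(2TP+FP+FN)=292/358=0.8156
Model B: P=98/139=0.705, R=98/118=0.8305, F1=2PR/(P+R)=2TP/(2TP+FP+FN)=196/257=0.7626
0.8156 > 0.7626 → Model A

Model A


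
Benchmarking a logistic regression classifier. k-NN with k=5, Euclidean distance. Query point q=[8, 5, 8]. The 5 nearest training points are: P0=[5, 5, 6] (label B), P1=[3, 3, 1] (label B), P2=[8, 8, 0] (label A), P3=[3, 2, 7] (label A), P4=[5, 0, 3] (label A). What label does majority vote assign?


d(q,P0) = 3.6056  (label B)
d(q,P1) = 8.8318  (label B)
d(q,P2) = 8.544  (label A)
d(q,P3) = 5.9161  (label A)
d(q,P4) = 7.6811  (label A)
Votes: A=3, B=2
Majority → A

A


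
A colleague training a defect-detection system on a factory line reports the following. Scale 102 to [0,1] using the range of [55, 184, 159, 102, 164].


min=55, max=184
(102-55)/(184-55) = 47/129 = 0.3643

0.3643


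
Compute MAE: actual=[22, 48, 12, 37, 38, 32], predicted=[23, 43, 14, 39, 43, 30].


Absolute errors: |22-23|=1, |48-43|=5, |12-14|=2, |37-39|=2, |38-43|=5, |32-30|=2
Sum = 17
MAE = 17/6 = 17/6

17/6


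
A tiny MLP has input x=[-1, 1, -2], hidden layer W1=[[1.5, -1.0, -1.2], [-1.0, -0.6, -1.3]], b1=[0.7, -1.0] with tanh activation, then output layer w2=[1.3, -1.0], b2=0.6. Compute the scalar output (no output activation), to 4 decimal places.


z1[0] = (1.5)·(-1) + (-1.0)·(1) + (-1.2)·(-2) + 0.7 = 0.6
z1[1] = (-1.0)·(-1) + (-0.6)·(1) + (-1.3)·(-2) - 1.0 = 2.0
h = tanh(z1) = [0.537, 0.964]
output = (1.3)·(0.537) + (-1.0)·(0.964) + 0.6 = 0.3341

0.3341


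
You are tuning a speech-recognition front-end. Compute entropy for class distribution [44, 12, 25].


Probabilities: [44/81, 12/81, 25/81] ≈ [0.5432, 0.1481, 0.3086]
H = -((44/81)·log₂(44/81) + (12/81)·log₂(12/81) + (25/81)·log₂(25/81))
  = 1.4098 bits

1.4098 bits
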